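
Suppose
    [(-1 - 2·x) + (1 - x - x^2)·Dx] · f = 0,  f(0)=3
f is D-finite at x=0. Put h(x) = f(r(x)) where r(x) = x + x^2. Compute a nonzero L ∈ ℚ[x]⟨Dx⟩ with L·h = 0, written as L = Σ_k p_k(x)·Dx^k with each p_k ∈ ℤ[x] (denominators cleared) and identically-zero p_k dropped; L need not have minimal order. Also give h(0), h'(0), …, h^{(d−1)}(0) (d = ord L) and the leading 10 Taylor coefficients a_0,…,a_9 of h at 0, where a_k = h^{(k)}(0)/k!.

f: a_k = 3, 3, 6, 9, 15, 24, 39, 63, 102, 165, …
f∘r: x↦r, Dx↦Dx/r' in L_f ⇒ L₀.
L = (1 + 4·x + 6·x^2 + 4·x^3) + (-1 + x + 2·x^2 + 2·x^3 + x^4)·Dx  (order 1).
h: a_k = 3, 3, 9, 21, 48, 111, 258, 597, 1383, 3204, …
ICs: h(0) = 3.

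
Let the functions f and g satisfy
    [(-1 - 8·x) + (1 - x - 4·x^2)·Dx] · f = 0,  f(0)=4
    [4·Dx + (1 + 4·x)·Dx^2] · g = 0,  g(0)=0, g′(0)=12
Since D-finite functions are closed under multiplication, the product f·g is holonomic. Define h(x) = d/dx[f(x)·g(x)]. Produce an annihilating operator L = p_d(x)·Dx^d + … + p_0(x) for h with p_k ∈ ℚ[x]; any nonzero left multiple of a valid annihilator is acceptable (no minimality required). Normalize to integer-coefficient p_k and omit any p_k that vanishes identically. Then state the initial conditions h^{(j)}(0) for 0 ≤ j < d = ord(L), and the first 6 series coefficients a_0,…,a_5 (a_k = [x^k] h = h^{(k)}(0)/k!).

L = (152 + 864·x + 2304·x^2) + (1 + 100·x + 960·x^2 + 1792·x^3)·Dx + (-3 - 25·x - 24·x^2 + 176·x^3 + 256·x^4)·Dx^2  (order 2).
h: a_k = 48, -96, 1200, -2240, 17488, -208032/5, …
ICs: h(0) = 48, h′(0) = -96.

f: a_k = 4, 4, 20, 36, 116, 260, …
g: a_k = 0, 12, -24, 64, -192, 3072/5, …
h₀=f·g: eliminate ⇒ L₀, order ≤ 1·2.
h₀' ⇒ L via d/dx closure of L₀.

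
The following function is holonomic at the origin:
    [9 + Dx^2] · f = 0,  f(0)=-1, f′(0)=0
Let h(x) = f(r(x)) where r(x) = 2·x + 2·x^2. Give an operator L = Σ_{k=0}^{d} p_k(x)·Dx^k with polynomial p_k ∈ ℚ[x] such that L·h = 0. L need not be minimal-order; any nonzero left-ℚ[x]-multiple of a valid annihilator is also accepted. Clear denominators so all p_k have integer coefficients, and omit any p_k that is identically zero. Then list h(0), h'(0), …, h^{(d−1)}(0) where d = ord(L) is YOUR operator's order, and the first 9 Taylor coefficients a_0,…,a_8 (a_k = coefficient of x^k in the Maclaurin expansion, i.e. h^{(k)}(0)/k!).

L = (36 + 216·x + 432·x^2 + 288·x^3) - 2·Dx + (1 + 2·x)·Dx^2  (order 2).
h: a_k = -1, 0, 18, 36, -36, -216, -1296/5, 864/5, 30672/35, …
ICs: h(0) = -1, h′(0) = 0.

f: a_k = -1, 0, 9/2, 0, -27/8, 0, 81/80, 0, -729/4480, …
Substitute x→r, Dx→(1/r')Dx; clear ⇒ L₀.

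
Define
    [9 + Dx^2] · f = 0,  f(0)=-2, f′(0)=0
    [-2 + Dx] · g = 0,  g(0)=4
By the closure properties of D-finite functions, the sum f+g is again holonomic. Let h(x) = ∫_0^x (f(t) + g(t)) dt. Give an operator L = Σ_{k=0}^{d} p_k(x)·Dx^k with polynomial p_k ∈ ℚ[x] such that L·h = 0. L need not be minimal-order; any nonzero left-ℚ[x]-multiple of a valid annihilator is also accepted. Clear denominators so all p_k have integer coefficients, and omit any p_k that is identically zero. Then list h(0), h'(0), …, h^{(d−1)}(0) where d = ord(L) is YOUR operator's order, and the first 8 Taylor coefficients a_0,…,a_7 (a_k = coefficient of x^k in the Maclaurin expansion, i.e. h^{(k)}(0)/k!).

L = -18·Dx + 9·Dx^2 - 2·Dx^3 + Dx^4  (order 4).
h: a_k = 0, 2, 4, 17/3, 4/3, -49/60, 8/45, 857/2520, …
ICs: h(0) = 0, h′(0) = 2, h′′(0) = 8, h′′′(0) = 34.

f: a_k = -2, 0, 9, 0, -27/4, 0, 81/40, 0, …
g: a_k = 4, 8, 8, 16/3, 8/3, 16/15, 16/45, 32/315, …
h₀=f+g: left-lcm gives L₀, ord ≤ 3.
Integrate: L := L₀·Dx.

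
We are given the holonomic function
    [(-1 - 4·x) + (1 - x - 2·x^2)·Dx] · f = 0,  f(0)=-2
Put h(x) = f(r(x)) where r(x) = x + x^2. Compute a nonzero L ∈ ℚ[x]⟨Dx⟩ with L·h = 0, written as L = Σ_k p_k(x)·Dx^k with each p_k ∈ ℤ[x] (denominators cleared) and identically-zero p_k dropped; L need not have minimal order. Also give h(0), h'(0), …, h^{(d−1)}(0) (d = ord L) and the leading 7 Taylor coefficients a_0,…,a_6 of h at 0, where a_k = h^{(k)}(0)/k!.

L = (1 + 6·x + 12·x^2 + 8·x^3) + (-1 + x + 3·x^2 + 4·x^3 + 2·x^4)·Dx  (order 1).
h: a_k = -2, -2, -8, -22, -58, -160, -438, …
ICs: h(0) = -2.

f: a_k = -2, -2, -6, -10, -22, -42, -86, …
f∘r: x↦r, Dx↦Dx/r' in L_f ⇒ L₀.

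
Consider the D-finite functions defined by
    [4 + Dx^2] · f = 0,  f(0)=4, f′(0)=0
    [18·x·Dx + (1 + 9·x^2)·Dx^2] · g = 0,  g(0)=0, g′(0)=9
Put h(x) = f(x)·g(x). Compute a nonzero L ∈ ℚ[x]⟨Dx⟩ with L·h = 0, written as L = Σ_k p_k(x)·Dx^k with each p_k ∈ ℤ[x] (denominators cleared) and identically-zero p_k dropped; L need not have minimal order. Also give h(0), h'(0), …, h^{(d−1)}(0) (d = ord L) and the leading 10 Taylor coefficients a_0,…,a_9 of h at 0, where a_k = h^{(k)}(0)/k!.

L = (2080 + 50256·x^2 + 89424·x^4 + 186624·x^6 + 419904·x^8) + (3168·x + 38880·x^3 + 139968·x^5 + 419904·x^7)·Dx + (572 + 13788·x^2 + 33048·x^4 + 93312·x^6 + 209952·x^8)·Dx^2 + (792·x + 9720·x^3 + 34992·x^5 + 104976·x^7)·Dx^3 + (13 + 306·x^2 + 2673·x^4 + 11664·x^6 + 26244·x^8)·Dx^4  (order 4).
h: a_k = 0, 36, 0, -180, 0, 4116/5, 0, -174676/35, 0, 1194932/35, …
ICs: h(0) = 0, h′(0) = 36, h′′(0) = 0, h′′′(0) = -1080.

f: a_k = 4, 0, -8, 0, 8/3, 0, -16/45, 0, 8/315, 0, …
g: a_k = 0, 9, 0, -27, 0, 729/5, 0, -6561/7, 0, 6561, …
Product ⇒ symmetric product L₀, ord ≤ 4.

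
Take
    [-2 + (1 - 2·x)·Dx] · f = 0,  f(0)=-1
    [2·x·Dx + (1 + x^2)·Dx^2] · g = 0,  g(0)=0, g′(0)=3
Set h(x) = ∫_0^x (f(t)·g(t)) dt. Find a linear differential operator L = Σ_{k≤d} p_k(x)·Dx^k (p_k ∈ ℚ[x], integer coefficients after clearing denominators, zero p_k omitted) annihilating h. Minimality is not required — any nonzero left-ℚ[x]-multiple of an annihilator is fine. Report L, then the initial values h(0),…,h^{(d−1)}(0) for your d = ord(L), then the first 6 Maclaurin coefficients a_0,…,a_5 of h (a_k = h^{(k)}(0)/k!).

f: a_k = -1, -2, -4, -8, -16, -32, …
g: a_k = 0, 3, 0, -1, 0, 3/5, …
f·g: L₀ = L_f ⊗_s L_g, ord ≤ 1·2.
h=∫h₀ ⇒ L = L₀·Dx.
L = 4·x·Dx + (4 - 2·x + 8·x^2)·Dx^2 + (-1 + 2·x - x^2 + 2·x^3)·Dx^3  (order 3).
h: a_k = 0, 0, -3/2, -2, -11/4, -22/5, …
ICs: h(0) = 0, h′(0) = 0, h′′(0) = -3.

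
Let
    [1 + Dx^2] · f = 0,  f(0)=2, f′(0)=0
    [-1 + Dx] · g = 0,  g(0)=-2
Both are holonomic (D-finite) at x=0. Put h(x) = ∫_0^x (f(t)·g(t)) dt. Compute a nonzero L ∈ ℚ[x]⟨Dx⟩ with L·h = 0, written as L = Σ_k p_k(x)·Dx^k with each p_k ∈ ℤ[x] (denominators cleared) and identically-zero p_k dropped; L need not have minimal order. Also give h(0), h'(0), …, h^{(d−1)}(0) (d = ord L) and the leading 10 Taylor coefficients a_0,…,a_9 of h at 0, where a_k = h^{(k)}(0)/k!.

f: a_k = 2, 0, -1, 0, 1/12, 0, -1/360, 0, 1/20160, 0, …
g: a_k = -2, -2, -1, -1/3, -1/12, -1/60, -1/360, -1/2520, -1/20160, -1/181440, …
h₀=f·g: eliminate ⇒ L₀, order ≤ 2·1.
h=∫₀ˣh₀: take L = L₀·Dx.
L = 2·Dx - 2·Dx^2 + Dx^3  (order 3).
h: a_k = 0, -4, -2, 0, 1/3, 2/15, 1/45, 0, -1/1260, -1/5670, …
ICs: h(0) = 0, h′(0) = -4, h′′(0) = -4.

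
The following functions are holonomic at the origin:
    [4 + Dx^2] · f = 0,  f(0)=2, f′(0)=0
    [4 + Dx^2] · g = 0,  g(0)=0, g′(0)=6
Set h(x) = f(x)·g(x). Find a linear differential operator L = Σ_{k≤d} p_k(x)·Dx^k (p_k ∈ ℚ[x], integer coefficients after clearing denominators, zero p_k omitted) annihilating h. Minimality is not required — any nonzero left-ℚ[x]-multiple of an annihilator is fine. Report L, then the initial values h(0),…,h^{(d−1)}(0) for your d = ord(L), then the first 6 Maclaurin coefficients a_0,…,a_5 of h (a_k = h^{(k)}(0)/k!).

L = 16·Dx + Dx^3  (order 3).
h: a_k = 0, 12, 0, -32, 0, 128/5, …
ICs: h(0) = 0, h′(0) = 12, h′′(0) = 0.

f: a_k = 2, 0, -4, 0, 4/3, 0, …
g: a_k = 0, 6, 0, -4, 0, 4/5, …
f·g: L₀ = L_f ⊗_s L_g, ord ≤ 2·2.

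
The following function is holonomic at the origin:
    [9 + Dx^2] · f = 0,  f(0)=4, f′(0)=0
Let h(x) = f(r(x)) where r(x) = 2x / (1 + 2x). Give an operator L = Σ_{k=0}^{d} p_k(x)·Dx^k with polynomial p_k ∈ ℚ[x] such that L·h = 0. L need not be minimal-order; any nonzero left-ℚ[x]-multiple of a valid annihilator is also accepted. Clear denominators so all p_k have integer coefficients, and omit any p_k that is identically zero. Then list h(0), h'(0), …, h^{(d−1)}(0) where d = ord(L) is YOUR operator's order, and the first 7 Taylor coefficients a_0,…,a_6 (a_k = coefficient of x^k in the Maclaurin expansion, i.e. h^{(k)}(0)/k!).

f: a_k = 4, 0, -18, 0, 27/2, 0, -81/20, …
Substitute x→r, Dx→(1/r')Dx; clear ⇒ L₀.
L = 36 + (4 + 24·x + 48·x^2 + 32·x^3)·Dx + (1 + 8·x + 24·x^2 + 32·x^3 + 16·x^4)·Dx^2  (order 2).
h: a_k = 4, 0, -72, 288, -648, 576, 13104/5, …
ICs: h(0) = 4, h′(0) = 0.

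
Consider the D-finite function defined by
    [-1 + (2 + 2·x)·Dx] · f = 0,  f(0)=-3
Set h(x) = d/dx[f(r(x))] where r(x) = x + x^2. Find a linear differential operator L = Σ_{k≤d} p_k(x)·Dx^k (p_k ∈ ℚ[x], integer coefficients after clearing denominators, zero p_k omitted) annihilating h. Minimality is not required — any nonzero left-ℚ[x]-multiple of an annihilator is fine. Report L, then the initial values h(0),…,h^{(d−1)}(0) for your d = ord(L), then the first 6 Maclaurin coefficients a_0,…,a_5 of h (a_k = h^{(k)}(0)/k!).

f: a_k = -3, -3/2, 3/8, -3/16, 15/128, -21/256, …
L₀ from L_f via x↦r, Dx↦r'^{-1}Dx.
h=h₀': d/dx-closure on L₀ ⇒ L.
L = 3 + (-2 - 6·x - 6·x^2 - 4·x^3)·Dx  (order 1).
h: a_k = -3/2, -9/4, 27/16, -9/32, -225/256, 513/512, …
ICs: h(0) = -3/2.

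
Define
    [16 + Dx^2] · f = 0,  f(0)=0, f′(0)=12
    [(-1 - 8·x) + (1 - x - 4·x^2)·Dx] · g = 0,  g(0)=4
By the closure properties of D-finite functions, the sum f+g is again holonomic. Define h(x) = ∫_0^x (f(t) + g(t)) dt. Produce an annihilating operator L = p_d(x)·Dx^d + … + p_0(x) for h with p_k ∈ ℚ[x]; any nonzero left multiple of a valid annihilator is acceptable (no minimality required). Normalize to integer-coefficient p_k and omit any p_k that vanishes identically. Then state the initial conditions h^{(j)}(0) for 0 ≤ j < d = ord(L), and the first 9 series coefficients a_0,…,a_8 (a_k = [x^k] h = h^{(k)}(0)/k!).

f: a_k = 0, 12, 0, -32, 0, 128/5, 0, -1024/105, 0, …
g: a_k = 4, 4, 20, 36, 116, 260, 724, 1764, 4660, …
Sum ⇒ L₀ = lclm(L_f,L_g) in ℚ(x)⟨Dx⟩.
Integrate: L := L₀·Dx.
L = (-560 - 4608·x - 1664·x^2 - 6144·x^3 - 10240·x^4 - 16384·x^5)·Dx + (208 - 272·x - 896·x^2 + 1408·x^3 + 1536·x^4 - 6144·x^5 - 8192·x^6)·Dx^2 + (-35 - 288·x - 104·x^2 - 384·x^3 - 640·x^4 - 1024·x^5)·Dx^3 + (13 - 17·x - 56·x^2 + 88·x^3 + 96·x^4 - 384·x^5 - 512·x^6)·Dx^4  (order 4).
h: a_k = 0, 4, 8, 20/3, 1, 116/5, 238/5, 724/7, 46049/210, …
ICs: h(0) = 0, h′(0) = 4, h′′(0) = 16, h′′′(0) = 40.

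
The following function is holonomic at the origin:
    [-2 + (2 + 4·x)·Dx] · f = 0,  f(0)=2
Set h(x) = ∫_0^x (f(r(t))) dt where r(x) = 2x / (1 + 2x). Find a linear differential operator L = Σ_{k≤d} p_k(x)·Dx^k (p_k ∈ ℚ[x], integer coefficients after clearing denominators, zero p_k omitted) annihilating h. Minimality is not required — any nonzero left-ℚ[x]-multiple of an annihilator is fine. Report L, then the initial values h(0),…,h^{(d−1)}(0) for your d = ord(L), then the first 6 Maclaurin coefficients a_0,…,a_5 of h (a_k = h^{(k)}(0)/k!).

L = -2·Dx + (1 + 8·x + 12·x^2)·Dx^2  (order 2).
h: a_k = 0, 2, 2, -4, 10, -148/5, …
ICs: h(0) = 0, h′(0) = 2.

f: a_k = 2, 2, -1, 1, -5/4, 7/4, …
Change of var in L_f (x↦r) gives L₀.
Integrate: L := L₀·Dx.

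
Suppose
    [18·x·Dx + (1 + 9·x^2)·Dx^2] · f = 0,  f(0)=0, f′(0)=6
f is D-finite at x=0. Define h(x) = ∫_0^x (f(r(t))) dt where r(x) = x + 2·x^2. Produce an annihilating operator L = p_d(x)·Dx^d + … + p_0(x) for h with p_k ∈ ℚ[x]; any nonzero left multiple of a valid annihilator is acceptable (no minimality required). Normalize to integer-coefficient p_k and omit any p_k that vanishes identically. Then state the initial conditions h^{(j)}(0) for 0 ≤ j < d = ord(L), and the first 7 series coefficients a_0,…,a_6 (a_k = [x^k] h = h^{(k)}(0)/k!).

L = (-4 + 18·x + 144·x^2 + 432·x^3 + 432·x^4)·Dx^2 + (1 + 4·x + 9·x^2 + 72·x^3 + 180·x^4 + 144·x^5)·Dx^3  (order 3).
h: a_k = 0, 0, 3, 4, -9/2, -108/5, -99/5, …
ICs: h(0) = 0, h′(0) = 0, h′′(0) = 6.

f: a_k = 0, 6, 0, -18, 0, 486/5, 0, …
L₀ from L_f via x↦r, Dx↦r'^{-1}Dx.
h=∫h₀ ⇒ L = L₀·Dx.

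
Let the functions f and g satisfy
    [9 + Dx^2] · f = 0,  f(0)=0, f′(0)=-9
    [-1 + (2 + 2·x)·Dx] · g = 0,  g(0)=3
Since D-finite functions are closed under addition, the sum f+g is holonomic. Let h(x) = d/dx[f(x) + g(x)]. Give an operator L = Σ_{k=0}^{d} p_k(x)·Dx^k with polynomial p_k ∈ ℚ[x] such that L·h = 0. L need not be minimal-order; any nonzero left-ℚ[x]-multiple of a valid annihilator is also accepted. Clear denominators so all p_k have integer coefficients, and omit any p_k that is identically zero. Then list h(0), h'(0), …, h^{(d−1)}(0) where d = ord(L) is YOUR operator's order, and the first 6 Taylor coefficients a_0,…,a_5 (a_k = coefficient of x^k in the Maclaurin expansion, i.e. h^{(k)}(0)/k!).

L = (-153 - 216·x - 108·x^2) + (-234 - 666·x - 648·x^2 - 216·x^3)·Dx + (-17 - 24·x - 12·x^2)·Dx^2 + (-26 - 74·x - 72·x^2 - 24·x^3)·Dx^3  (order 3).
h: a_k = -15/2, -3/4, 657/16, -15/32, -7671/256, -189/512, …
ICs: h(0) = -15/2, h′(0) = -3/4, h′′(0) = 657/8.

f: a_k = 0, -9, 0, 27/2, 0, -243/40, …
g: a_k = 3, 3/2, -3/8, 3/16, -15/128, 21/256, …
L₀ := lclm(L_f,L_g); ord L₀ ≤ 2+1.
Differentiate: ansatz ord ≤ ord L₀ ⇒ L.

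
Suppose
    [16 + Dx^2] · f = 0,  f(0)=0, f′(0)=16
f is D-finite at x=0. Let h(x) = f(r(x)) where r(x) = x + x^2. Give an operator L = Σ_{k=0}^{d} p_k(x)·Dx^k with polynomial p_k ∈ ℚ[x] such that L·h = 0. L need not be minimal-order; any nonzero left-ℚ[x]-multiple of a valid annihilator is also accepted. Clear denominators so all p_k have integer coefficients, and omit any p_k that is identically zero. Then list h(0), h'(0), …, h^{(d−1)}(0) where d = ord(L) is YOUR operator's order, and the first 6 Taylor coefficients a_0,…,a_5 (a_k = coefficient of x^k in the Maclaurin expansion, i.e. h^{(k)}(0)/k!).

f: a_k = 0, 16, 0, -128/3, 0, 512/15, …
L₀ from L_f via x↦r, Dx↦r'^{-1}Dx.
L = (16 + 96·x + 192·x^2 + 128·x^3) - 2·Dx + (1 + 2·x)·Dx^2  (order 2).
h: a_k = 0, 16, 16, -128/3, -128, -1408/15, …
ICs: h(0) = 0, h′(0) = 16.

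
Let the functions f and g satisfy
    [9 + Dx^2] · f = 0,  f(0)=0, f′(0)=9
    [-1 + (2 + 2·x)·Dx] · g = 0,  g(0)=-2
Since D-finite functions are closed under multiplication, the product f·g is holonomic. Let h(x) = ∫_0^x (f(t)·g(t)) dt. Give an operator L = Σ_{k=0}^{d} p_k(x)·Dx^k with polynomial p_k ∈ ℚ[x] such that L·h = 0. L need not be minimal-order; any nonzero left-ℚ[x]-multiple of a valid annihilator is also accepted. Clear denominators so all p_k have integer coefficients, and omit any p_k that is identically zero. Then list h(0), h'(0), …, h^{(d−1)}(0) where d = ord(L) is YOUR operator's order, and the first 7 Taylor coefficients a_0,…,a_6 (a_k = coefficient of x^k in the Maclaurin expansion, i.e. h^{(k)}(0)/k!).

f: a_k = 0, 9, 0, -27/2, 0, 243/40, 0, …
g: a_k = -2, -1, 1/4, -1/8, 5/64, -7/128, 21/512, …
L₀ := L_f ⊗_s L_g (sym. prod.), ord ≤ 2.
Integrate: L := L₀·Dx.
L = (39 + 72·x + 36·x^2)·Dx + (-4 - 4·x)·Dx^2 + (4 + 8·x + 4·x^2)·Dx^3  (order 3).
h: a_k = 0, 0, -9, -3, 117/16, 99/40, -1581/640, …
ICs: h(0) = 0, h′(0) = 0, h′′(0) = -18.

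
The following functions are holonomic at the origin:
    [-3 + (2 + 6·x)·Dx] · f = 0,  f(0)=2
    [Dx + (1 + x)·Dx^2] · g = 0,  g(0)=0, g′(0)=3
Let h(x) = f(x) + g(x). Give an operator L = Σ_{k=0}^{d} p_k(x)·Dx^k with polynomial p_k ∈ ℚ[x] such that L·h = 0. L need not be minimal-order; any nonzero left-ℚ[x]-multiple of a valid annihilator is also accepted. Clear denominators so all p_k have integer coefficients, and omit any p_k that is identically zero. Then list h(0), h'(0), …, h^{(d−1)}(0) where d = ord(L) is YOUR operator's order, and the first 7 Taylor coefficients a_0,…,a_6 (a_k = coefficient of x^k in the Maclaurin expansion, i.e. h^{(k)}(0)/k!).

L = (-15 + 9·x)·Dx + (-19 - 6·x + 45·x^2)·Dx^2 + (-2 - 2·x + 18·x^2 + 18·x^3)·Dx^3  (order 3).
h: a_k = 2, 6, -15/4, 35/8, -453/64, 8889/640, -15565/512, …
ICs: h(0) = 2, h′(0) = 6, h′′(0) = -15/2.

f: a_k = 2, 3, -9/4, 27/8, -405/64, 1701/128, -15309/512, …
g: a_k = 0, 3, -3/2, 1, -3/4, 3/5, -1/2, …
f+g: L₀ = lclm(L_f,L_g), ord ≤ 1+2.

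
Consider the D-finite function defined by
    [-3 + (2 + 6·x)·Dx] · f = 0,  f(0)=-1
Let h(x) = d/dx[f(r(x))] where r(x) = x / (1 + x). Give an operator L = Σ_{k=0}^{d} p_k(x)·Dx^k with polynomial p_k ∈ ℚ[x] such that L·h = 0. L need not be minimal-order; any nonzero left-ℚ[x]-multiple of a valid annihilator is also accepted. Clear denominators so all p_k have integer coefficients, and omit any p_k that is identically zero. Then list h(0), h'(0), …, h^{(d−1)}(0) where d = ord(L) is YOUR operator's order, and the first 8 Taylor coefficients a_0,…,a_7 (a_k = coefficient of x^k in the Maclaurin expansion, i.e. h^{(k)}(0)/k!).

f: a_k = -1, -3/2, 9/8, -27/16, 405/128, -1701/256, 15309/1024, -72171/2048, …
h₀=f(r): pull back L_f along r ⇒ L₀.
h=h₀': d/dx-closure on L₀ ⇒ L.
L = (-7 - 16·x) + (-2 - 10·x - 8·x^2)·Dx  (order 1).
h: a_k = -3/2, 21/4, -261/16, 1677/32, -45345/256, 318915/512, -4608345/2048, 33903165/4096, …
ICs: h(0) = -3/2.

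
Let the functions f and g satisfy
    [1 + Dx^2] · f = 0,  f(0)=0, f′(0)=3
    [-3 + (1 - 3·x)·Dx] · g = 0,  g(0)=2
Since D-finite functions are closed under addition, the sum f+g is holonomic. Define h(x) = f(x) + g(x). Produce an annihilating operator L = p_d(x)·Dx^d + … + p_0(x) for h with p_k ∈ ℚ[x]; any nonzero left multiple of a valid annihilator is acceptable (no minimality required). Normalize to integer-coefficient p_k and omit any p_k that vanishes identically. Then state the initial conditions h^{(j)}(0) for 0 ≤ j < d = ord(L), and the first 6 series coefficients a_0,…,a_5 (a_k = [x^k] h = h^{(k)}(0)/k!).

f: a_k = 0, 3, 0, -1/2, 0, 1/40, …
g: a_k = 2, 6, 18, 54, 162, 486, …
Weyl lclm of L_f,L_g ⇒ L₀ (ord ≤ 3).
L = (-165 + 18·x - 27·x^2) + (19 - 63·x + 27·x^2 - 27·x^3)·Dx + (-165 + 18·x - 27·x^2)·Dx^2 + (19 - 63·x + 27·x^2 - 27·x^3)·Dx^3  (order 3).
h: a_k = 2, 9, 18, 107/2, 162, 19441/40, …
ICs: h(0) = 2, h′(0) = 9, h′′(0) = 36.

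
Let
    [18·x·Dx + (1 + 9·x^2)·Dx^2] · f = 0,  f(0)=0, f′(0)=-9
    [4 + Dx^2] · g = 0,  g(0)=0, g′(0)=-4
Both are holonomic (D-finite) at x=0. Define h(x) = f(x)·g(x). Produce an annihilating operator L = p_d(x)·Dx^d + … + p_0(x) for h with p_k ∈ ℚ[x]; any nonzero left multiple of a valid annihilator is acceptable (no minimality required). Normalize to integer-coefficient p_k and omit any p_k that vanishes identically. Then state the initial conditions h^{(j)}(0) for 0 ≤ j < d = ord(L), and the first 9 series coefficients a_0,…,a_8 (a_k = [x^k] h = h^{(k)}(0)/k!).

f: a_k = 0, -9, 0, 27, 0, -729/5, 0, 6561/7, 0, …
g: a_k = 0, -4, 0, 8/3, 0, -8/15, 0, 16/315, 0, …
Product ⇒ symmetric product L₀, ord ≤ 4.
L = (2080 + 50256·x^2 + 89424·x^4 + 186624·x^6 + 419904·x^8) + (3168·x + 38880·x^3 + 139968·x^5 + 419904·x^7)·Dx + (572 + 13788·x^2 + 33048·x^4 + 93312·x^6 + 209952·x^8)·Dx^2 + (792·x + 9720·x^3 + 34992·x^5 + 104976·x^7)·Dx^3 + (13 + 306·x^2 + 2673·x^4 + 11664·x^6 + 26244·x^8)·Dx^4  (order 4).
h: a_k = 0, 0, 36, 0, -132, 0, 660, 0, -20764/5, …
ICs: h(0) = 0, h′(0) = 0, h′′(0) = 72, h′′′(0) = 0.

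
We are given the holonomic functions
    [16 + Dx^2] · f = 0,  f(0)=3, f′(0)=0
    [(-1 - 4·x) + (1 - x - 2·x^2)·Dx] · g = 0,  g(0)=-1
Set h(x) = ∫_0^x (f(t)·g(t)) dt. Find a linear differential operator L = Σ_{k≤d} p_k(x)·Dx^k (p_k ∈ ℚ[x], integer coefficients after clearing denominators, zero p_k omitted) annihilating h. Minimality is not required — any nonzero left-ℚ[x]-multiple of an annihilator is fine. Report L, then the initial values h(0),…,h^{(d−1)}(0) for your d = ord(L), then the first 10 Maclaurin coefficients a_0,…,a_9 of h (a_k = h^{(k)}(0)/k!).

f: a_k = 3, 0, -24, 0, 32, 0, -256/15, 0, 512/105, 0, …
g: a_k = -1, -1, -3, -5, -11, -21, -43, -85, -171, -341, …
Product ⇒ symmetric product L₀, ord ≤ 2.
∫: right-multiply L₀ by Dx.
L = (-12 + 16·x + 32·x^2)·Dx + (2 + 8·x)·Dx^2 + (-1 + x + 2·x^2)·Dx^3  (order 3).
h: a_k = 0, -3, -3/2, 5, 9/4, 7/5, 25/6, 841/105, 1591/120, 22399/945, …
ICs: h(0) = 0, h′(0) = -3, h′′(0) = -3.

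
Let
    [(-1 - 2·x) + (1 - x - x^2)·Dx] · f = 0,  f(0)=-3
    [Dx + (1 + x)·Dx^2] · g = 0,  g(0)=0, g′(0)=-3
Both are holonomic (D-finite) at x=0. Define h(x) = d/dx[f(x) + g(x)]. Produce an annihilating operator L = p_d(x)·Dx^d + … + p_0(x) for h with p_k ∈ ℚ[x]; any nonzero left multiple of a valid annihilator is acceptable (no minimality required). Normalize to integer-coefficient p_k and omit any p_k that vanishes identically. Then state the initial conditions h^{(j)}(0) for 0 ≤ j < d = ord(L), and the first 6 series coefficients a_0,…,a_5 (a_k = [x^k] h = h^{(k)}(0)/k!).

f: a_k = -3, -3, -6, -9, -15, -24, …
g: a_k = 0, -3, 3/2, -1, 3/4, -3/5, …
Weyl lclm of L_f,L_g ⇒ L₀ (ord ≤ 3).
Differentiate: ansatz ord ≤ ord L₀ ⇒ L.
L = (26 + 70·x + 76·x^2 + 36·x^3 + 12·x^4) + (16 + 84·x + 160·x^2 + 144·x^3 + 74·x^4 + 20·x^5)·Dx + (-5 - 11·x + x^2 + 23·x^3 + 29·x^4 + 17·x^5 + 4·x^6)·Dx^2  (order 2).
h: a_k = -6, -9, -30, -57, -123, -231, …
ICs: h(0) = -6, h′(0) = -9.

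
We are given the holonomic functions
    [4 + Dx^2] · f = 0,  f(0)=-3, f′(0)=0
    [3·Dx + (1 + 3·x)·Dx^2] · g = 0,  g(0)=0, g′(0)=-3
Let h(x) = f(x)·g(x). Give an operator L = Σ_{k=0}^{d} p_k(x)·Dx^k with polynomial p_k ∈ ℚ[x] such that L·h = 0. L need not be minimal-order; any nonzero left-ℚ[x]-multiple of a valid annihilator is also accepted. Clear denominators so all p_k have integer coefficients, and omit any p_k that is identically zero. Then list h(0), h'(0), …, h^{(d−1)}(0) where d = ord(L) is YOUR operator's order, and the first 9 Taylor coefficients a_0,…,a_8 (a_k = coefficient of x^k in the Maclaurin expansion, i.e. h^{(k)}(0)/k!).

f: a_k = -3, 0, 6, 0, -2, 0, 4/15, 0, -2/105, …
g: a_k = 0, -3, 9/2, -9, 81/4, -243/5, 243/2, -2187/7, 6561/8, …
Sym-product of L_f,L_g gives L₀ (≤ ord 4).
L = (-1112 - 1248·x + 7344·x^2 + 27648·x^3 + 20736·x^4) + (-48 + 2160·x + 10368·x^2 + 10368·x^3)·Dx + (-250 + 240·x + 4968·x^2 + 13824·x^3 + 10368·x^4)·Dx^2 + (-12 + 540·x + 2592·x^2 + 2592·x^3)·Dx^3 + (7 + 138·x + 783·x^2 + 1728·x^3 + 1296·x^4)·Dx^4  (order 4).
h: a_k = 0, 9, -27/2, 9, -135/4, 489/5, -252, 23201/35, -70827/40, …
ICs: h(0) = 0, h′(0) = 9, h′′(0) = -27, h′′′(0) = 54.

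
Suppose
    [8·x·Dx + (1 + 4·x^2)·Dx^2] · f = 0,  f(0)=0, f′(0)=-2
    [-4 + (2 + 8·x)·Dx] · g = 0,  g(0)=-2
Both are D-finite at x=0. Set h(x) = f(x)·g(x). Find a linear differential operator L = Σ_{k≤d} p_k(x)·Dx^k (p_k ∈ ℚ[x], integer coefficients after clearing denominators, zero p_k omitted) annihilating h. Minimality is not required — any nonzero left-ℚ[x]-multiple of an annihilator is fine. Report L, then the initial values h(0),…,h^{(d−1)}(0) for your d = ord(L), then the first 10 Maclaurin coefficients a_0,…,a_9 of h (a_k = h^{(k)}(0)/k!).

f: a_k = 0, -2, 0, 8/3, 0, -32/5, 0, 128/7, 0, -512/9, …
g: a_k = -2, -4, 4, -8, 20, -56, 168, -528, 1716, -5720, …
L₀ := L_f ⊗_s L_g (sym. prod.), ord ≤ 2.
L = (12 - 16·x - 16·x^2) + (-4 - 8·x + 48·x^2 + 64·x^3)·Dx + (1 + 8·x + 20·x^2 + 32·x^3 + 64·x^4)·Dx^2  (order 2).
h: a_k = 0, 4, 8, -40/3, 16/3, -248/15, 1744/15, -36208/105, 92896/105, -184280/63, …
ICs: h(0) = 0, h′(0) = 4.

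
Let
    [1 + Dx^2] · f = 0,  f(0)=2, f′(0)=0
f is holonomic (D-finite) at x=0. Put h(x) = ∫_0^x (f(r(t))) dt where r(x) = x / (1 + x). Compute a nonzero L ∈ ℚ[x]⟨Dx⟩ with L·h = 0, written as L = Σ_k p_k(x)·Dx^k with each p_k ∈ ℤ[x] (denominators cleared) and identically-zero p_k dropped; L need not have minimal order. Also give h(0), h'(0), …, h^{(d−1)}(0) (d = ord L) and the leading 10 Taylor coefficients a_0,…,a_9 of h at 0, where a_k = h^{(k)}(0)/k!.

L = Dx + (2 + 6·x + 6·x^2 + 2·x^3)·Dx^2 + (1 + 4·x + 6·x^2 + 4·x^3 + x^4)·Dx^3  (order 3).
h: a_k = 0, 2, 0, -1/3, 1/2, -7/12, 11/18, -1501/2520, 87/160, -16699/36288, …
ICs: h(0) = 0, h′(0) = 2, h′′(0) = 0.

f: a_k = 2, 0, -1, 0, 1/12, 0, -1/360, 0, 1/20160, 0, …
h₀=f(r): pull back L_f along r ⇒ L₀.
Integrate: L := L₀·Dx.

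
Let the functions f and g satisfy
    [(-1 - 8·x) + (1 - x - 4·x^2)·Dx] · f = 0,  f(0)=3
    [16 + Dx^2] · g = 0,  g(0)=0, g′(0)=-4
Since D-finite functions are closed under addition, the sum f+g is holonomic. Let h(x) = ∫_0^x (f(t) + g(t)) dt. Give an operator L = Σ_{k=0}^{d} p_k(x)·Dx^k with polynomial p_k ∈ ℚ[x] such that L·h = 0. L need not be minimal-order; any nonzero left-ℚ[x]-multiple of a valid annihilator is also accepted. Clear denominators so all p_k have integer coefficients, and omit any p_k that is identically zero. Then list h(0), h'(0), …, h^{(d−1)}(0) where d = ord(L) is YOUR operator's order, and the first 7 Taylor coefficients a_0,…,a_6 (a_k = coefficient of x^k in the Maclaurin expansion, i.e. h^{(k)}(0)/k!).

L = (560 + 4608·x + 1664·x^2 + 6144·x^3 + 10240·x^4 + 16384·x^5)·Dx + (-208 + 272·x + 896·x^2 - 1408·x^3 - 1536·x^4 + 6144·x^5 + 8192·x^6)·Dx^2 + (35 + 288·x + 104·x^2 + 384·x^3 + 640·x^4 + 1024·x^5)·Dx^3 + (-13 + 17·x + 56·x^2 - 88·x^3 - 96·x^4 + 384·x^5 + 512·x^6)·Dx^4  (order 4).
h: a_k = 0, 3, -1/2, 5, 113/12, 87/5, 2797/90, …
ICs: h(0) = 0, h′(0) = 3, h′′(0) = -1, h′′′(0) = 30.

f: a_k = 3, 3, 15, 27, 87, 195, 543, …
g: a_k = 0, -4, 0, 32/3, 0, -128/15, 0, …
L₀ := lclm(L_f,L_g); ord L₀ ≤ 1+2.
h=∫h₀ ⇒ L = L₀·Dx.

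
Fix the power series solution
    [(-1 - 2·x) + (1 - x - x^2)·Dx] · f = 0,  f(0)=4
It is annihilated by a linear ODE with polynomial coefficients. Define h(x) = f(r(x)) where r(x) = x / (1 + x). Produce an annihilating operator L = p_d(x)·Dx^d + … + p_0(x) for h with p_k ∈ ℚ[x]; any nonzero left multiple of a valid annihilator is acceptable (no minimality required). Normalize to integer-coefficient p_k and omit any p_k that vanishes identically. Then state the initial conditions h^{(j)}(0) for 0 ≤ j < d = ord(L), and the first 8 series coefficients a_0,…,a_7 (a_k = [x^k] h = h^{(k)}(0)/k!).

f: a_k = 4, 4, 8, 12, 20, 32, 52, 84, …
Change of var in L_f (x↦r) gives L₀.
L = (1 + 3·x) + (-1 - 2·x + x^3)·Dx  (order 1).
h: a_k = 4, 4, 4, 0, 4, -4, 8, -12, …
ICs: h(0) = 4.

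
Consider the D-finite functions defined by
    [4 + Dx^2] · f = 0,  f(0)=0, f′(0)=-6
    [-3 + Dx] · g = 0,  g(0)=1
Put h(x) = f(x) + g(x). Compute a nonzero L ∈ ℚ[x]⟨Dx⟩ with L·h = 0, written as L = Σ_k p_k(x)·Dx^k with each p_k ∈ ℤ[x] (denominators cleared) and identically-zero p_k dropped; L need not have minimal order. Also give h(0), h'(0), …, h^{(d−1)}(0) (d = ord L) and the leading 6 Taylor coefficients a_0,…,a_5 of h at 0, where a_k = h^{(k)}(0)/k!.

L = -12 + 4·Dx - 3·Dx^2 + Dx^3  (order 3).
h: a_k = 1, -3, 9/2, 17/2, 27/8, 49/40, …
ICs: h(0) = 1, h′(0) = -3, h′′(0) = 9.

f: a_k = 0, -6, 0, 4, 0, -4/5, …
g: a_k = 1, 3, 9/2, 9/2, 27/8, 81/40, …
Weyl lclm of L_f,L_g ⇒ L₀ (ord ≤ 3).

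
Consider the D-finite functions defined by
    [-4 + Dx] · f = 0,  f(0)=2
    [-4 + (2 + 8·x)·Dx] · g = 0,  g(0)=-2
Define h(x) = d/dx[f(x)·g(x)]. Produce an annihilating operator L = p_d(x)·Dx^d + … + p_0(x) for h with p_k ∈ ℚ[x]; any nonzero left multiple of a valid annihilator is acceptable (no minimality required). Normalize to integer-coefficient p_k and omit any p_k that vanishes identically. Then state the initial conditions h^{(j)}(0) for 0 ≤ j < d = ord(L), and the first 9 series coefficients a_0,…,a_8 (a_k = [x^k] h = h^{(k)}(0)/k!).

f: a_k = 2, 8, 16, 64/3, 64/3, 256/15, 512/45, 2048/315, 1024/315, …
g: a_k = -2, -4, 4, -8, 20, -56, 168, -528, 1716, …
Product ⇒ symmetric product L₀, ord ≤ 1.
h₀' ⇒ L via d/dx closure of L₀.
L = (14 + 96·x + 128·x^2) + (-3 - 20·x - 32·x^2)·Dx  (order 1).
h: a_k = -24, -112, -272, -352, -1712/3, 2848/15, -35936/15, 2531264/315, -1421648/45, …
ICs: h(0) = -24.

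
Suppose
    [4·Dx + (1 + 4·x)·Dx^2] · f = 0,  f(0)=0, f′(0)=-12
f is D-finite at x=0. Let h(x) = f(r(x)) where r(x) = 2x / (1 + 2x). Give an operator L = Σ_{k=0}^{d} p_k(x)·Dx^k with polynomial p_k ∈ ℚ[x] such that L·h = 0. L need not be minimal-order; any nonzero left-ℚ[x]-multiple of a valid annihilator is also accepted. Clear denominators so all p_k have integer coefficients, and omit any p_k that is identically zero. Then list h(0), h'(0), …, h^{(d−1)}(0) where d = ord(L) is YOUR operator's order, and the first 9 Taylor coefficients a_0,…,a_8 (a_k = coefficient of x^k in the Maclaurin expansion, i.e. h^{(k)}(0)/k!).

L = (12 + 40·x)·Dx + (1 + 12·x + 20·x^2)·Dx^2  (order 2).
h: a_k = 0, -24, 144, -992, 7488, -299904/5, 499968, -29999616/7, 37499904, …
ICs: h(0) = 0, h′(0) = -24.

f: a_k = 0, -12, 24, -64, 192, -3072/5, 2048, -49152/7, 24576, …
h₀=f(r): pull back L_f along r ⇒ L₀.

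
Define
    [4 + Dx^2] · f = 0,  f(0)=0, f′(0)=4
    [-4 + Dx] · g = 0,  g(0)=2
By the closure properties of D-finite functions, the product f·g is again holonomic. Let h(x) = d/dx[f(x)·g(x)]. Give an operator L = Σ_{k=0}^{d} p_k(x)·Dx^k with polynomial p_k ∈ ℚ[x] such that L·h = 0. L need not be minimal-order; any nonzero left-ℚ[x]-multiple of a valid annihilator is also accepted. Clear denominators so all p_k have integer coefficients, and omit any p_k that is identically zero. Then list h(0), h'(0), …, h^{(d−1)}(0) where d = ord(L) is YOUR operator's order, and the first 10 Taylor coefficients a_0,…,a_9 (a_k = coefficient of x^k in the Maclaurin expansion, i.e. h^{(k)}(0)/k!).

L = 20 - 8·Dx + Dx^2  (order 2).
h: a_k = 8, 64, 176, 256, 656/3, 1408/15, -928/45, -1024/15, -19184/315, -99712/2835, …
ICs: h(0) = 8, h′(0) = 64.

f: a_k = 0, 4, 0, -8/3, 0, 8/15, 0, -16/315, 0, 8/2835, …
g: a_k = 2, 8, 16, 64/3, 64/3, 256/15, 512/45, 2048/315, 1024/315, 4096/2835, …
Product ⇒ symmetric product L₀, ord ≤ 2.
Derive L from L₀ (diff closure).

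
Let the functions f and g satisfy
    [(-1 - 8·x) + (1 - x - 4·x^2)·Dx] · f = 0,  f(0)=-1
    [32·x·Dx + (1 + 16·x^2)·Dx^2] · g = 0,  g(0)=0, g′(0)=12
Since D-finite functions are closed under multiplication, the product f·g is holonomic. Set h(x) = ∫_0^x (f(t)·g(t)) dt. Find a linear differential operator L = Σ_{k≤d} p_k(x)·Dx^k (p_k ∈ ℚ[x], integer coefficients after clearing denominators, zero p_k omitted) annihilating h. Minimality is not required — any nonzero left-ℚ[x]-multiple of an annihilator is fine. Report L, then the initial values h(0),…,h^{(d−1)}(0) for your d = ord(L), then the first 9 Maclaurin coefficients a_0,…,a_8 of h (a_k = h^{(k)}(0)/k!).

f: a_k = -1, -1, -5, -9, -29, -65, -181, -441, -1165, …
g: a_k = 0, 12, 0, -64, 0, 3072/5, 0, -49152/7, 0, …
h₀=f·g: eliminate ⇒ L₀, order ≤ 1·2.
h=∫₀ˣh₀: take L = L₀·Dx.
L = (8 + 32·x + 384·x^2)·Dx + (2 - 16·x + 64·x^2 + 384·x^3)·Dx^2 + (-1 + x - 12·x^2 + 16·x^3 + 64·x^4)·Dx^3  (order 3).
h: a_k = 0, 0, -6, -4, 1, -44/5, -1606/15, -4092/35, 6359/14, …
ICs: h(0) = 0, h′(0) = 0, h′′(0) = -12.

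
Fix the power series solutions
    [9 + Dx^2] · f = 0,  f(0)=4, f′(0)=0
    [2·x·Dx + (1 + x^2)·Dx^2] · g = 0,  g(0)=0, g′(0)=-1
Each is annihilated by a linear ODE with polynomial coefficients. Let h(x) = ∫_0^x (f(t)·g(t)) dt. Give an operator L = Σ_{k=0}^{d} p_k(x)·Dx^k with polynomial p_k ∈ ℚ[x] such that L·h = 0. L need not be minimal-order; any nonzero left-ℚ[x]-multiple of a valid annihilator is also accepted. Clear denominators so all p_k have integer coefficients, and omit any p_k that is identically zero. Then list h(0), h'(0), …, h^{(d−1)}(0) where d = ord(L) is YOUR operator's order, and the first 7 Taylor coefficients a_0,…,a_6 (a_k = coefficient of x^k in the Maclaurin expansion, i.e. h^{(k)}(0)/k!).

f: a_k = 4, 0, -18, 0, 27/2, 0, -81/20, …
g: a_k = 0, -1, 0, 1/3, 0, -1/5, 0, …
h₀=f·g: eliminate ⇒ L₀, order ≤ 2·2.
Integrate: L := L₀·Dx.
L = (1170 + 3834·x^2 + 4779·x^4 + 2916·x^6 + 729·x^8)·Dx + (396·x + 1044·x^3 + 972·x^5 + 324·x^7)·Dx^2 + (220 + 768·x^2 + 1026·x^4 + 648·x^6 + 162·x^8)·Dx^3 + (44·x + 116·x^3 + 108·x^5 + 36·x^7)·Dx^4 + (10 + 38·x^2 + 55·x^4 + 36·x^6 + 9·x^8)·Dx^5  (order 5).
h: a_k = 0, 0, -2, 0, 29/6, 0, -203/60, …
ICs: h(0) = 0, h′(0) = 0, h′′(0) = -4, h′′′(0) = 0, h′′′′(0) = 116.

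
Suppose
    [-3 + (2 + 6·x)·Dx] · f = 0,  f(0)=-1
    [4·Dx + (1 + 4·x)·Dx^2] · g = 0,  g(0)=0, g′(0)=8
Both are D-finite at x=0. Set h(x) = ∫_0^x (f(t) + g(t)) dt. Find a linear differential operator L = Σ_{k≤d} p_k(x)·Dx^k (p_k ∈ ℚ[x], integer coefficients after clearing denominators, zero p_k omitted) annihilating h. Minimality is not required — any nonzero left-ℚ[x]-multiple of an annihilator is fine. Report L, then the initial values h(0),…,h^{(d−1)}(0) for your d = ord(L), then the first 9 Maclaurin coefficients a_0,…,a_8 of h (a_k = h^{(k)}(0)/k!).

f: a_k = -1, -3/2, 9/8, -27/16, 405/128, -1701/256, 15309/1024, -72171/2048, 2814669/32768, …
g: a_k = 0, 8, -16, 128/3, -128, 2048/5, -4096/3, 32768/7, -16384, …
h₀=f+g: left-lcm gives L₀, ord ≤ 3.
Integrate: L := L₀·Dx.
L = (84 + 144·x)·Dx^2 + (101 + 552·x + 720·x^2)·Dx^3 + (10 + 94·x + 288·x^2 + 288·x^3)·Dx^4  (order 4).
h: a_k = 0, -1, 13/4, -119/24, 1967/192, -15979/640, 515783/7680, -4148377/21504, 66603667/114688, …
ICs: h(0) = 0, h′(0) = -1, h′′(0) = 13/2, h′′′(0) = -119/4.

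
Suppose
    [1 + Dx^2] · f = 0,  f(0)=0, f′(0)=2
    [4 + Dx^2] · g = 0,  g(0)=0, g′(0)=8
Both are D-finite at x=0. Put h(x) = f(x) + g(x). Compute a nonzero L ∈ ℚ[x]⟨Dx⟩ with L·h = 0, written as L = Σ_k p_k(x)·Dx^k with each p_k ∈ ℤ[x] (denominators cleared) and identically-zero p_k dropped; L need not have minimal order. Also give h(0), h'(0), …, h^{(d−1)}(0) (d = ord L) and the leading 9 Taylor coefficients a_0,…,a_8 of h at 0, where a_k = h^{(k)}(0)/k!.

f: a_k = 0, 2, 0, -1/3, 0, 1/60, 0, -1/2520, 0, …
g: a_k = 0, 8, 0, -16/3, 0, 16/15, 0, -32/315, 0, …
Weyl lclm of L_f,L_g ⇒ L₀ (ord ≤ 4).
L = 4 + 5·Dx^2 + Dx^4  (order 4).
h: a_k = 0, 10, 0, -17/3, 0, 13/12, 0, -257/2520, 0, …
ICs: h(0) = 0, h′(0) = 10, h′′(0) = 0, h′′′(0) = -34.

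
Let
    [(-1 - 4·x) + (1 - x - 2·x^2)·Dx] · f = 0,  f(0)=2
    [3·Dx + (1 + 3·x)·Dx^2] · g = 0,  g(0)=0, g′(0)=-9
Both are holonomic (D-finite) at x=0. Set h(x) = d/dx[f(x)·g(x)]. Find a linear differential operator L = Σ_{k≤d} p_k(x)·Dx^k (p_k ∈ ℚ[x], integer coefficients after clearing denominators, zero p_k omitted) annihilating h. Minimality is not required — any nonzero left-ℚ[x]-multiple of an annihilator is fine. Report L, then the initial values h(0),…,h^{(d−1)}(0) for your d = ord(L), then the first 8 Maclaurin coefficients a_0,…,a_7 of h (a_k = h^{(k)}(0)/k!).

f: a_k = 2, 2, 6, 10, 22, 42, 86, 170, …
g: a_k = 0, -9, 27/2, -27, 243/4, -729/5, 729/2, -6561/7, …
h₀=f·g: eliminate ⇒ L₀, order ≤ 1·2.
h₀' ⇒ L via d/dx closure of L₀.
L = (192 + 756·x + 1296·x^2) + (3 + 165·x + 864·x^2 + 1008·x^3)·Dx + (-7 - 38·x - 13·x^2 + 162·x^3 + 144·x^4)·Dx^2  (order 2).
h: a_k = -18, 18, -243, 234, -3951/2, 13527/5, -154971/10, 202086/7, …
ICs: h(0) = -18, h′(0) = 18.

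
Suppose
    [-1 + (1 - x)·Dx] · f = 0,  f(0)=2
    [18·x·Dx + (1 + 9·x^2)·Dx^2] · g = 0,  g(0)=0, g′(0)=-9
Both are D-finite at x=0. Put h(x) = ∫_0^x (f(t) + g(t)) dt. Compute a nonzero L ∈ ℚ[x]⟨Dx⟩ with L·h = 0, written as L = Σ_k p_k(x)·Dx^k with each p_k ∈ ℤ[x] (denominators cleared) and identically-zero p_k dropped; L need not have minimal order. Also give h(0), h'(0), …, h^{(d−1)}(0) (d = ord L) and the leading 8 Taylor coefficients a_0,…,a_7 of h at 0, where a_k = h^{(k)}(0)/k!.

L = (-18 + 72·x + 486·x^2)·Dx^2 + (12 - 18·x - 180·x^2 + 486·x^3)·Dx^3 + (-1 - 8·x - 72·x^3 + 81·x^4)·Dx^4  (order 4).
h: a_k = 0, 2, -7/2, 2/3, 29/4, 2/5, -719/30, 2/7, …
ICs: h(0) = 0, h′(0) = 2, h′′(0) = -7, h′′′(0) = 4.

f: a_k = 2, 2, 2, 2, 2, 2, 2, 2, …
g: a_k = 0, -9, 0, 27, 0, -729/5, 0, 6561/7, …
L₀ := lclm(L_f,L_g); ord L₀ ≤ 1+2.
Integrate: L := L₀·Dx.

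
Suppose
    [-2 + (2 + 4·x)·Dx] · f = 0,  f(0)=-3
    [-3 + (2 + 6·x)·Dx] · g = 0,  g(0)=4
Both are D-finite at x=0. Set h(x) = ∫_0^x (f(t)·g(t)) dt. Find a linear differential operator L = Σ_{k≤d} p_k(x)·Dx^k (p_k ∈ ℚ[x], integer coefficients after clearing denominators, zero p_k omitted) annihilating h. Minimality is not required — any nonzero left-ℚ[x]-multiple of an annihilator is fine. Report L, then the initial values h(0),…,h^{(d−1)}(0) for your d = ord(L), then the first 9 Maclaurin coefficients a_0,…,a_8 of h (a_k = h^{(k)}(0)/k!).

f: a_k = -3, -3, 3/2, -3/2, 15/8, -21/8, 63/16, -99/16, 1287/128, …
g: a_k = 4, 6, -9/2, 27/4, -405/32, 1701/64, -15309/256, 72171/512, -2814669/8192, …
f·g: L₀ = L_f ⊗_s L_g, ord ≤ 1·1.
h=∫₀ˣh₀: take L = L₀·Dx.
L = (-5 - 12·x)·Dx + (2 + 10·x + 12·x^2)·Dx^2  (order 2).
h: a_k = 0, -12, -15, 1/2, -15/16, 303/160, -515/128, 15903/1792, -82575/4096, …
ICs: h(0) = 0, h′(0) = -12.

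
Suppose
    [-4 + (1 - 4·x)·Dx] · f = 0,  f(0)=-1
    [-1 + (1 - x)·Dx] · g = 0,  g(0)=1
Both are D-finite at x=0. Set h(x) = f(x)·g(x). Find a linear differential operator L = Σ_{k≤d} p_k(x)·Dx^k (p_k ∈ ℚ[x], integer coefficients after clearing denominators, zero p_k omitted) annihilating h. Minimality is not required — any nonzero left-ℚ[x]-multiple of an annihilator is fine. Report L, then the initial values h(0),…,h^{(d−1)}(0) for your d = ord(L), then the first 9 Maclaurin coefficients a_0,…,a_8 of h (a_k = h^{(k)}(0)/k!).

f: a_k = -1, -4, -16, -64, -256, -1024, -4096, -16384, -65536, …
g: a_k = 1, 1, 1, 1, 1, 1, 1, 1, 1, …
L₀ := L_f ⊗_s L_g (sym. prod.), ord ≤ 1.
L = (-5 + 8·x) + (1 - 5·x + 4·x^2)·Dx  (order 1).
h: a_k = -1, -5, -21, -85, -341, -1365, -5461, -21845, -87381, …
ICs: h(0) = -1.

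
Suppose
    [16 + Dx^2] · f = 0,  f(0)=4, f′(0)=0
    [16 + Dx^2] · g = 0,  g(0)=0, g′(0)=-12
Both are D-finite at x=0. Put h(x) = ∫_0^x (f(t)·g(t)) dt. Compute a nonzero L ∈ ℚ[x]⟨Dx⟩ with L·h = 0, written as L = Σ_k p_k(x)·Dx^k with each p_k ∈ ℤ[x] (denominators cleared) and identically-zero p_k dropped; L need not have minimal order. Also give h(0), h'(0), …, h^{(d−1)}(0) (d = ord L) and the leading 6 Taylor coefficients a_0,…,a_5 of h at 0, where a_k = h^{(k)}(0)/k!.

f: a_k = 4, 0, -32, 0, 128/3, 0, …
g: a_k = 0, -12, 0, 32, 0, -128/5, …
f·g: L₀ = L_f ⊗_s L_g, ord ≤ 2·2.
Integrate: L := L₀·Dx.
L = 64·Dx^2 + Dx^4  (order 4).
h: a_k = 0, 0, -24, 0, 128, 0, …
ICs: h(0) = 0, h′(0) = 0, h′′(0) = -48, h′′′(0) = 0.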